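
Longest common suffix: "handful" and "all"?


Word 1: "handful"
Word 2: "all"
Comparing from end:
  Pos -1: 'l' == 'l'
  Pos -2: 'u' != 'l' (stop)
LCS = "l" (length 1)


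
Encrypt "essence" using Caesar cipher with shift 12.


Word: "essence"
Shift: 12
Each letter → (letter + shift) mod 26:
  'e' (4) + 12 = 16 → 'q'
  's' (18) + 12 = 4 → 'e'
  's' (18) + 12 = 4 → 'e'
  'e' (4) + 12 = 16 → 'q'
  'n' (13) + 12 = 25 → 'z'
  'c' (2) + 12 = 14 → 'o'
  'e' (4) + 12 = 16 → 'q'
Result = "qeeqzoq"


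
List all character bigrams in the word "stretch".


Word: "stretch" (length 7)
Number of bigrams = 7 - 2 + 1 = 6
  Position 0: "st"
  Position 1: "tr"
  Position 2: "re"
  Position 3: "et"
  Position 4: "tc"
  Position 5: "ch"
Bigrams = "st", "tr", "re", "et", "tc", "ch"


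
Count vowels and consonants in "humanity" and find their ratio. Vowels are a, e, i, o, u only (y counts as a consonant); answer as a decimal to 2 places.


Word: "humanity"
Vowels (a,e,i,o,u): 3
Consonants: 5
Ratio = 3/5
= 0.60


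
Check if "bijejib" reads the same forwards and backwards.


Word: "bijejib"
Reversed: "bijejib"
Forward == Backward? bijejib == bijejib
Palindrome = Yes


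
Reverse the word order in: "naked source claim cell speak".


Original: "naked source claim cell speak"
Words (1..n): naked | source | claim | cell | speak
Reversed (n..1): speak | cell | claim | source | naked
Result = "speak cell claim source naked"


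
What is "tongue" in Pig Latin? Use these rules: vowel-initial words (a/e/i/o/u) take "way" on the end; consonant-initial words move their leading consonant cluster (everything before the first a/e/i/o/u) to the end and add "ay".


Word: "tongue"
Starts with consonant(s) → move to end, add 'ay'
Consonant cluster: "t"
Pig Latin = "onguetay"


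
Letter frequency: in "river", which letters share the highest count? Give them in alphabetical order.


Word: "river"
Letter counts:
  'e': 1
  'i': 1
  'r': 2
  'v': 1
Maximum count = 2
Most frequent = 'r' (2 times each)


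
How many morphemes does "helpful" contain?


Word: "helpful"
Morphemes: help / -ful
Each morpheme carries meaning
= 2 morphemes


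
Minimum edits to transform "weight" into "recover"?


Word 1: "weight" (length 6)
Word 2: "recover" (length 7)
One optimal edit sequence (insert/delete/substitute each cost 1):
  1. substitute 'w' -> 'r'  (+1)
  2. keep 'e'
  3. insert 'c'  (+1)
  4. substitute 'i' -> 'o'  (+1)
  5. substitute 'g' -> 'v'  (+1)
  6. substitute 'h' -> 'e'  (+1)
  7. substitute 't' -> 'r'  (+1)
Total edit operations: 6
Edit distance = 6


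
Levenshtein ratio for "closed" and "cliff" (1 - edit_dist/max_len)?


Word 1: "closed" (length 6)
Word 2: "cliff" (length 5)
One optimal edit sequence:
  1. keep 'c'
  2. keep 'l'
  3. delete 'o'  (+1)
  4. substitute 's' -> 'i'  (+1)
  5. substitute 'e' -> 'f'  (+1)
  6. substitute 'd' -> 'f'  (+1)
Edit distance = 4
Max length = max(6, 5) = 6
Similarity = 1 - 4/6
= 0.3333


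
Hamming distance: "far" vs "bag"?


Comparing character by character (same length = 3):
  Pos 0: 'f' vs 'b' !=
  Pos 1: 'a' vs 'a' =
  Pos 2: 'r' vs 'g' !=
Hamming distance = 2


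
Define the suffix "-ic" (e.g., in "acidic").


Suffix: -ic
As in: acidic -> acid + -ic
Meaning = relating to


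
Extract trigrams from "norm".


Word: "norm" (length 4)
Number of trigrams = 4 - 3 + 1 = 2
  Position 0: "nor"
  Position 1: "orm"
Trigrams = "nor", "orm"


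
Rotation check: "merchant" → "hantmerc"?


Word: "merchant", Candidate: "hantmerc"
Method: check if candidate is substring of word+word
"merchantmerchant" contains "hantmerc"? Yes
Is rotation = Yes


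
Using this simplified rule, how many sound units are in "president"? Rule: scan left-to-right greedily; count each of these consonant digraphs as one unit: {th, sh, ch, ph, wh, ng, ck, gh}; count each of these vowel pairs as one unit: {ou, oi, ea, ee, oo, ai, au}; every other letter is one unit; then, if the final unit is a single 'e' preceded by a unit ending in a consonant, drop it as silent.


Word: "president" (9 letters)
Left-to-right scan:
  [1] 'p' (letter)
  [2] 'r' (letter)
  [3] 'e' (letter)
  [4] 's' (letter)
  [5] 'i' (letter)
  [6] 'd' (letter)
  [7] 'e' (letter)
  [8] 'n' (letter)
  [9] 't' (letter)
Units from scan: 9
Sound units = 9 units


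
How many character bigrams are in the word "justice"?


Word: "justice" (length 7)
Number of 2-grams = length - 2 + 1 = 7 - 2 + 1
= 6


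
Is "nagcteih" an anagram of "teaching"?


Word 1: "teaching" → sorted: aceghint
Word 2: "nagcteih" → sorted: aceghint
Same letters? aceghint == aceghint
Anagram = Yes


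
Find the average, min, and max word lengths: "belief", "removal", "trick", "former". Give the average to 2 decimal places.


Lengths: "belief"=6, "removal"=7, "trick"=5, "former"=6
Sum = 24, Count = 4
Average = 24/4 = 6.00
= avg=6.00, min=5, max=7


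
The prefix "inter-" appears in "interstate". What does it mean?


Prefix: inter-
Example: interstate (inter- + state)
Meaning = between


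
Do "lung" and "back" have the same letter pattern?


Pattern of "lung": [0, 1, 2, 3]
Pattern of "back": [0, 1, 2, 3]
Patterns match
Same pattern = Yes


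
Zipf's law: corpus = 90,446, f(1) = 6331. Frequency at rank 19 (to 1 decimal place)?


Zipf's law: f(r) = f(1) / r
f(1) = 6331
f(19) = 6331 / 19
= 333.2 occurrences


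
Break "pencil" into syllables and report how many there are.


Word: "pencil"
Syllable breakdown: pen-cil
Counting: 2 parts
= 2 syllables


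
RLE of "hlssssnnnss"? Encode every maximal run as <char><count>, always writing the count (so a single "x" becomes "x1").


String: "hlssssnnnss"
Scanning for consecutive runs:
  'h' x 1
  'l' x 1
  's' x 4
  'n' x 3
  's' x 2
RLE = "h1l1s4n3s2"


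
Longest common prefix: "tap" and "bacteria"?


Word 1: "tap"
Word 2: "bacteria"
Comparing from start:
  Pos 0: 't' != 'b' (stop)
LCP = "" (length 0)


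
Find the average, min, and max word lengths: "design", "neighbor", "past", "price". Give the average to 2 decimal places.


Lengths: "design"=6, "neighbor"=8, "past"=4, "price"=5
Sum = 23, Count = 4
Average = 23/4 = 5.75
= avg=5.75, min=4, max=8


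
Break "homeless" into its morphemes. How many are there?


Word: "homeless"
Morphemes: home | -less
Each morpheme carries meaning
= 2 morphemes


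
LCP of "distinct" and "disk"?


Word 1: "distinct"
Word 2: "disk"
Comparing from start:
  Pos 0: 'd' == 'd'
  Pos 1: 'i' == 'i'
  Pos 2: 's' == 's'
  Pos 3: 't' != 'k' (stop)
LCP = "dis" (length 3)


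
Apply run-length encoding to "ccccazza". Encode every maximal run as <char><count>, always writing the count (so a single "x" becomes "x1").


String: "ccccazza"
Scanning for consecutive runs:
  'c' x 4
  'a' x 1
  'z' x 2
  'a' x 1
RLE = "c4a1z2a1"


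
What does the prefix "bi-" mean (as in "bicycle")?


Prefix: bi-
Example: bicycle (bi- + cycle)
Meaning = two


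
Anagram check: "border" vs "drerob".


Word 1: "border" → sorted: bdeorr
Word 2: "drerob" → sorted: bdeorr
Same letters? bdeorr == bdeorr
Anagram = Yes


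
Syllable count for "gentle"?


Word: "gentle"
Syllable breakdown: gen-tle
Counting: 2 parts
= 2 syllables


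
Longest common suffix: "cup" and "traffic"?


Word 1: "cup"
Word 2: "traffic"
Comparing from end:
  Pos -1: 'p' != 'c' (stop)
LCS = "" (length 0)


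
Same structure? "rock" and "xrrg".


Pattern of "rock": [0, 1, 2, 3]
Pattern of "xrrg": [0, 1, 1, 2]
Patterns do not match
Same pattern = No


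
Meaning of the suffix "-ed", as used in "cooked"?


Suffix: -ed
As in: cooked -> cook + -ed
Meaning = past tense


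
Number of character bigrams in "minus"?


Word: "minus" (length 5)
Number of 2-grams = length - 2 + 1 = 5 - 2 + 1
= 4


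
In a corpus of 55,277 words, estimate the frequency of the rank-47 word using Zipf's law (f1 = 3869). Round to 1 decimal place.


Zipf's law: f(r) = f(1) / r
f(1) = 3869
f(47) = 3869 / 47
= 82.3 occurrences


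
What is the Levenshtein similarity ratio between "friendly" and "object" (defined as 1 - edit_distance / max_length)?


Word 1: "friendly" (length 8)
Word 2: "object" (length 6)
One optimal edit sequence:
  1. substitute 'f' -> 'o'  (+1)
  2. substitute 'r' -> 'b'  (+1)
  3. substitute 'i' -> 'j'  (+1)
  4. keep 'e'
  5. delete 'n'  (+1)
  6. delete 'd'  (+1)
  7. substitute 'l' -> 'c'  (+1)
  8. substitute 'y' -> 't'  (+1)
Edit distance = 7
Max length = max(8, 6) = 8
Similarity = 1 - 7/8
= 0.1250


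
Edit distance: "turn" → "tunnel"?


Word 1: "turn" (length 4)
Word 2: "tunnel" (length 6)
One optimal edit sequence (insert/delete/substitute each cost 1):
  1. keep 't'
  2. keep 'u'
  3. substitute 'r' -> 'n'  (+1)
  4. keep 'n'
  5. insert 'e'  (+1)
  6. insert 'l'  (+1)
Total edit operations: 3
Edit distance = 3


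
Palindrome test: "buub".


Word: "buub"
Reversed: "buub"
Forward == Backward? buub == buub
Palindrome = Yes


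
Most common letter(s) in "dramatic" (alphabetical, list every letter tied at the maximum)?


Word: "dramatic"
Letter counts:
  'a': 2
  'c': 1
  'd': 1
  'i': 1
  'm': 1
  'r': 1
  't': 1
Maximum count = 2
Most frequent = 'a' (2 times each)


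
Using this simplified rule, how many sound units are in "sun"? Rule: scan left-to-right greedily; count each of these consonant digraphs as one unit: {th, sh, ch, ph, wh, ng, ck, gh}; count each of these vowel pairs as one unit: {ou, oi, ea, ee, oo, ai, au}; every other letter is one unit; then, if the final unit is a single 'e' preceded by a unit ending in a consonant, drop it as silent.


Word: "sun" (3 letters)
Left-to-right scan:
  1. 's' (letter)
  2. 'u' (letter)
  3. 'n' (letter)
Units from scan: 3
Sound units = 3 units


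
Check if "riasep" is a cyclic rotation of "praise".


Word: "praise", Candidate: "riasep"
Method: check if candidate is substring of word+word
"praisepraise" contains "riasep"? No
Is rotation = No


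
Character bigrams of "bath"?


Word: "bath" (length 4)
Number of bigrams = 4 - 2 + 1 = 3
  Position 0: "ba"
  Position 1: "at"
  Position 2: "th"
Bigrams = "ba", "at", "th"


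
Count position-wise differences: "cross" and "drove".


Comparing character by character (same length = 5):
  Pos 0: 'c' vs 'd' !=
  Pos 1: 'r' vs 'r' =
  Pos 2: 'o' vs 'o' =
  Pos 3: 's' vs 'v' !=
  Pos 4: 's' vs 'e' !=
Hamming distance = 3


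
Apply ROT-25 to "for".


Word: "for"
Shift: 25
Each letter → (letter + shift) mod 26:
  'f' (5) + 25 = 4 → 'e'
  'o' (14) + 25 = 13 → 'n'
  'r' (17) + 25 = 16 → 'q'
Result = "enq"


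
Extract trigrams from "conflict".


Word: "conflict" (length 8)
Number of trigrams = 8 - 3 + 1 = 6
  Position 0: "con"
  Position 1: "onf"
  Position 2: "nfl"
  Position 3: "fli"
  Position 4: "lic"
  Position 5: "ict"
Trigrams = "con", "onf", "nfl", "fli", "lic", "ict"


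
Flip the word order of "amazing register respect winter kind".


Original: "amazing register respect winter kind"
Words (1..n): amazing | register | respect | winter | kind
Reversed (n..1): kind | winter | respect | register | amazing
Result = "kind winter respect register amazing"


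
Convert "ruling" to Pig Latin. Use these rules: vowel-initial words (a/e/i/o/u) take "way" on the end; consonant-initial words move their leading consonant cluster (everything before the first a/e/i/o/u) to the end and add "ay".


Word: "ruling"
Starts with consonant(s) → move to end, add 'ay'
Consonant cluster: "r"
Pig Latin = "ulingray"


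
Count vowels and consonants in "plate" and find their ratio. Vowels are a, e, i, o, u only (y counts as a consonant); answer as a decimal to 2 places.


Word: "plate"
Vowels (a,e,i,o,u): 2
Consonants: 3
Ratio = 2/3
= 0.67


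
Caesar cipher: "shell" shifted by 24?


Word: "shell"
Shift: 24
Each letter → (letter + shift) mod 26:
  's' (18) + 24 = 16 → 'q'
  'h' (7) + 24 = 5 → 'f'
  'e' (4) + 24 = 2 → 'c'
  'l' (11) + 24 = 9 → 'j'
  'l' (11) + 24 = 9 → 'j'
Result = "qfcjj"


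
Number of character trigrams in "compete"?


Word: "compete" (length 7)
Number of 3-grams = length - 3 + 1 = 7 - 3 + 1
= 5


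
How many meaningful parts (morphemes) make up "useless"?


Word: "useless"
Morphemes: use | -less
Each morpheme carries meaning
= 2 morphemes


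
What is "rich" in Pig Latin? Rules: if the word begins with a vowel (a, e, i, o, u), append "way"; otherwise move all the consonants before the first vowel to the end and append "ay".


Word: "rich"
Starts with consonant(s) → move to end, add 'ay'
Consonant cluster: "r"
Pig Latin = "ichray"


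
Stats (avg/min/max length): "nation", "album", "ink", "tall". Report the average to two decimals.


Lengths: "nation"=6, "album"=5, "ink"=3, "tall"=4
Sum = 18, Count = 4
Average = 18/4 = 4.50
= avg=4.50, min=3, max=6


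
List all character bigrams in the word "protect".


Word: "protect" (length 7)
Number of bigrams = 7 - 2 + 1 = 6
  Position 0: "pr"
  Position 1: "ro"
  Position 2: "ot"
  Position 3: "te"
  Position 4: "ec"
  Position 5: "ct"
Bigrams = "pr", "ro", "ot", "te", "ec", "ct"


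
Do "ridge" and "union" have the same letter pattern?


Pattern of "ridge": [0, 1, 2, 3, 4]
Pattern of "union": [0, 1, 2, 3, 1]
Patterns do not match
Same pattern = No


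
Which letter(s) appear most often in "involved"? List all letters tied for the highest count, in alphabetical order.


Word: "involved"
Letter counts:
  'd': 1
  'e': 1
  'i': 1
  'l': 1
  'n': 1
  'o': 1
  'v': 2
Maximum count = 2
Most frequent = 'v' (2 times each)


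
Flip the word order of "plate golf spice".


Original: "plate golf spice"
Words (1..n): plate | golf | spice
Reversed (n..1): spice | golf | plate
Result = "spice golf plate"


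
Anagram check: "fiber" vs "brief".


Word 1: "fiber" → sorted: befir
Word 2: "brief" → sorted: befir
Same letters? befir == befir
Anagram = Yes


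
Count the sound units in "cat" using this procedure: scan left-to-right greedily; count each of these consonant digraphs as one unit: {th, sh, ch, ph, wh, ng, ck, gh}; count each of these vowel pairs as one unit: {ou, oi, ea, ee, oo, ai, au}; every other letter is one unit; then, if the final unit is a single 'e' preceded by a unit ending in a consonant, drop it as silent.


Word: "cat" (3 letters)
Left-to-right scan:
  [1] 'c' (letter)
  [2] 'a' (letter)
  [3] 't' (letter)
Units from scan: 3
Sound units = 3 units


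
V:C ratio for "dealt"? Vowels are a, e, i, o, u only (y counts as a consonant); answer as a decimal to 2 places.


Word: "dealt"
Vowels (a,e,i,o,u): 2
Consonants: 3
Ratio = 2/3
= 0.67


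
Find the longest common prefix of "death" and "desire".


Word 1: "death"
Word 2: "desire"
Comparing from start:
  Pos 0: 'd' == 'd'
  Pos 1: 'e' == 'e'
  Pos 2: 'a' != 's' (stop)
LCP = "de" (length 2)


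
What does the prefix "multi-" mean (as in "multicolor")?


Prefix: multi-
Example: multicolor = multi- + color
Meaning = many


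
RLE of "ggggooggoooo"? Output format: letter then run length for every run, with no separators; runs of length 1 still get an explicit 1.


String: "ggggooggoooo"
Scanning for consecutive runs:
  'g' x 4
  'o' x 2
  'g' x 2
  'o' x 4
RLE = "g4o2g2o4"


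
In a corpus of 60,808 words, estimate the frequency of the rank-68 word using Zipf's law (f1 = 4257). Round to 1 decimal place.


Zipf's law: f(r) = f(1) / r
f(1) = 4257
f(68) = 4257 / 68
= 62.6 occurrences


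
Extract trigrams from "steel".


Word: "steel" (length 5)
Number of trigrams = 5 - 3 + 1 = 3
  Position 0: "ste"
  Position 1: "tee"
  Position 2: "eel"
Trigrams = "ste", "tee", "eel"


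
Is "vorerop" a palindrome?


Word: "vorerop"
Reversed: "porerov"
Forward == Backward? vorerop != porerov
Palindrome = No


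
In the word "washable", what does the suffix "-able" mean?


Suffix: -able
Example: washable = wash + -able
Meaning = capable of


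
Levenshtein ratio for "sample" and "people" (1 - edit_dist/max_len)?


Word 1: "sample" (length 6)
Word 2: "people" (length 6)
One optimal edit sequence:
  1. substitute 's' -> 'p'  (+1)
  2. substitute 'a' -> 'e'  (+1)
  3. substitute 'm' -> 'o'  (+1)
  4. keep 'p'
  5. keep 'l'
  6. keep 'e'
Edit distance = 3
Max length = max(6, 6) = 6
Similarity = 1 - 3/6
= 0.5000


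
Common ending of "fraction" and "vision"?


Word 1: "fraction"
Word 2: "vision"
Comparing from end:
  Pos -1: 'n' == 'n'
  Pos -2: 'o' == 'o'
  Pos -3: 'i' == 'i'
  Pos -4: 't' != 's' (stop)
LCS = "ion" (length 3)


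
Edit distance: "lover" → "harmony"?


Word 1: "lover" (length 5)
Word 2: "harmony" (length 7)
One optimal edit sequence (insert/delete/substitute each cost 1):
  1. insert 'h'  (+1)
  2. insert 'a'  (+1)
  3. substitute 'l' -> 'r'  (+1)
  4. substitute 'o' -> 'm'  (+1)
  5. substitute 'v' -> 'o'  (+1)
  6. substitute 'e' -> 'n'  (+1)
  7. substitute 'r' -> 'y'  (+1)
Total edit operations: 7
Edit distance = 7


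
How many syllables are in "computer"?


Word: "computer"
Syllable breakdown: com / pu / ter
Counting: 3 parts
= 3 syllables


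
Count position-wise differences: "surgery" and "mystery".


Comparing character by character (same length = 7):
  Pos 0: 's' vs 'm' !=
  Pos 1: 'u' vs 'y' !=
  Pos 2: 'r' vs 's' !=
  Pos 3: 'g' vs 't' !=
  Pos 4: 'e' vs 'e' =
  Pos 5: 'r' vs 'r' =
  Pos 6: 'y' vs 'y' =
Hamming distance = 4


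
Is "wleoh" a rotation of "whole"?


Word: "whole", Candidate: "wleoh"
Method: check if candidate is substring of word+word
"wholewhole" contains "wleoh"? No
Is rotation = No


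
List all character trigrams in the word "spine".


Word: "spine" (length 5)
Number of trigrams = 5 - 3 + 1 = 3
  Position 0: "spi"
  Position 1: "pin"
  Position 2: "ine"
Trigrams = "spi", "pin", "ine"


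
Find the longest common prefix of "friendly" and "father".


Word 1: "friendly"
Word 2: "father"
Comparing from start:
  Pos 0: 'f' == 'f'
  Pos 1: 'r' != 'a' (stop)
LCP = "f" (length 1)


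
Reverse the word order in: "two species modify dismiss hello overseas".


Original: "two species modify dismiss hello overseas"
Words (1..n): two | species | modify | dismiss | hello | overseas
Reversed (n..1): overseas | hello | dismiss | modify | species | two
Result = "overseas hello dismiss modify species two"


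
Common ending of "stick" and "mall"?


Word 1: "stick"
Word 2: "mall"
Comparing from end:
  Pos -1: 'k' != 'l' (stop)
LCS = "" (length 0)


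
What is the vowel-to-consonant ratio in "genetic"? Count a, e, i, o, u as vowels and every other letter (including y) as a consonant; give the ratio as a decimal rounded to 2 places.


Word: "genetic"
Vowels (a,e,i,o,u): 3
Consonants: 4
Ratio = 3/4
= 0.75


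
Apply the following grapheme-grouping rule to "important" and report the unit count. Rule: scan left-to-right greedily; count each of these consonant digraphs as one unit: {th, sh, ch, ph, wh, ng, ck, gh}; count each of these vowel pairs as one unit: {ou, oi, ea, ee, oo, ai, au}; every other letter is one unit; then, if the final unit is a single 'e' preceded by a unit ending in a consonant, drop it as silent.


Word: "important" (9 letters)
Left-to-right scan:
  1. 'i' (letter)
  2. 'm' (letter)
  3. 'p' (letter)
  4. 'o' (letter)
  5. 'r' (letter)
  6. 't' (letter)
  7. 'a' (letter)
  8. 'n' (letter)
  9. 't' (letter)
Units from scan: 9
Sound units = 9 units


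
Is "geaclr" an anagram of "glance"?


Word 1: "glance" → sorted: acegln
Word 2: "geaclr" → sorted: aceglr
Same letters? acegln != aceglr
Anagram = No


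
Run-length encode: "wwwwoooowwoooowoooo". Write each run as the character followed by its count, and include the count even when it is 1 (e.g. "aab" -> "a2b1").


String: "wwwwoooowwoooowoooo"
Scanning for consecutive runs:
  'w' x 4
  'o' x 4
  'w' x 2
  'o' x 4
  'w' x 1
  'o' x 4
RLE = "w4o4w2o4w1o4"


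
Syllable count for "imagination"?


Word: "imagination"
Syllable breakdown: i · mag · i · na · tion
Counting: 5 parts
= 5 syllables


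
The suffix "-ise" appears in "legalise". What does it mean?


Suffix: -ise
Example: legalise = legal + -ise
Meaning = to make


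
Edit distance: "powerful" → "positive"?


Word 1: "powerful" (length 8)
Word 2: "positive" (length 8)
One optimal edit sequence (insert/delete/substitute each cost 1):
  1. keep 'p'
  2. keep 'o'
  3. substitute 'w' -> 's'  (+1)
  4. substitute 'e' -> 'i'  (+1)
  5. substitute 'r' -> 't'  (+1)
  6. substitute 'f' -> 'i'  (+1)
  7. substitute 'u' -> 'v'  (+1)
  8. substitute 'l' -> 'e'  (+1)
Total edit operations: 6
Edit distance = 6


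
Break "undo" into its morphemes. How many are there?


Word: "undo"
Morphemes: un- + do
Each morpheme carries meaning
= 2 morphemes


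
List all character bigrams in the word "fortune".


Word: "fortune" (length 7)
Number of bigrams = 7 - 2 + 1 = 6
  Position 0: "fo"
  Position 1: "or"
  Position 2: "rt"
  Position 3: "tu"
  Position 4: "un"
  Position 5: "ne"
Bigrams = "fo", "or", "rt", "tu", "un", "ne"


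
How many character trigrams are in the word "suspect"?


Word: "suspect" (length 7)
Number of 3-grams = length - 3 + 1 = 7 - 3 + 1
= 5


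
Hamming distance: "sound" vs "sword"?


Comparing character by character (same length = 5):
  Pos 0: 's' vs 's' =
  Pos 1: 'o' vs 'w' !=
  Pos 2: 'u' vs 'o' !=
  Pos 3: 'n' vs 'r' !=
  Pos 4: 'd' vs 'd' =
Hamming distance = 3


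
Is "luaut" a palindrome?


Word: "luaut"
Reversed: "tuaul"
Forward == Backward? luaut != tuaul
Palindrome = No


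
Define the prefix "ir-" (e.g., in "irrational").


Prefix: ir-
As in: irrational -> ir- + rational
Meaning = not


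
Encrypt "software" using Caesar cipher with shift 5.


Word: "software"
Shift: 5
Each letter → (letter + shift) mod 26:
  's' (18) + 5 = 23 → 'x'
  'o' (14) + 5 = 19 → 't'
  'f' (5) + 5 = 10 → 'k'
  't' (19) + 5 = 24 → 'y'
  'w' (22) + 5 = 1 → 'b'
  'a' (0) + 5 = 5 → 'f'
  'r' (17) + 5 = 22 → 'w'
  'e' (4) + 5 = 9 → 'j'
Result = "xtkybfwj"


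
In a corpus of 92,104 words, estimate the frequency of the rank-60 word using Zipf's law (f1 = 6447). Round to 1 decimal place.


Zipf's law: f(r) = f(1) / r
f(1) = 6447
f(60) = 6447 / 60
= 107.5 occurrences


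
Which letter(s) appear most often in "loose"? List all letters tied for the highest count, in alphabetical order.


Word: "loose"
Letter counts:
  'e': 1
  'l': 1
  'o': 2
  's': 1
Maximum count = 2
Most frequent = 'o' (2 times each)


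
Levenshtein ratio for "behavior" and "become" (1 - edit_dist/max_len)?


Word 1: "behavior" (length 8)
Word 2: "become" (length 6)
One optimal edit sequence:
  1. keep 'b'
  2. keep 'e'
  3. delete 'h'  (+1)
  4. delete 'a'  (+1)
  5. substitute 'v' -> 'c'  (+1)
  6. substitute 'i' -> 'o'  (+1)
  7. substitute 'o' -> 'm'  (+1)
  8. substitute 'r' -> 'e'  (+1)
Edit distance = 6
Max length = max(8, 6) = 8
Similarity = 1 - 6/8
= 0.2500


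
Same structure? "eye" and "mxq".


Pattern of "eye": [0, 1, 0]
Pattern of "mxq": [0, 1, 2]
Patterns do not match
Same pattern = No


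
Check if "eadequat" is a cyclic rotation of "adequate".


Word: "adequate", Candidate: "eadequat"
Method: check if candidate is substring of word+word
"adequateadequate" contains "eadequat"? Yes
Is rotation = Yes


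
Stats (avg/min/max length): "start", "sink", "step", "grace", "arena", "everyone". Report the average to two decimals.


Lengths: "start"=5, "sink"=4, "step"=4, "grace"=5, "arena"=5, "everyone"=8
Sum = 31, Count = 6
Average = 31/6 = 5.17
= avg=5.17, min=4, max=8


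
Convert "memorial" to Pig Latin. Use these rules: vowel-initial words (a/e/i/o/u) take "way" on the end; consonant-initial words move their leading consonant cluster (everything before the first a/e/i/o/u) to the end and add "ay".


Word: "memorial"
Starts with consonant(s) → move to end, add 'ay'
Consonant cluster: "m"
Pig Latin = "emorialmay"


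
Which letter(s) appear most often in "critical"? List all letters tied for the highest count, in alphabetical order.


Word: "critical"
Letter counts:
  'a': 1
  'c': 2
  'i': 2
  'l': 1
  'r': 1
  't': 1
Maximum count = 2
Most frequent = 'c', 'i' (2 times each)


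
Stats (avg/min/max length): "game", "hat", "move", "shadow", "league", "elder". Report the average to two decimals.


Lengths: "game"=4, "hat"=3, "move"=4, "shadow"=6, "league"=6, "elder"=5
Sum = 28, Count = 6
Average = 28/6 = 4.67
= avg=4.67, min=3, max=6


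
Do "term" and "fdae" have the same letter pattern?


Pattern of "term": [0, 1, 2, 3]
Pattern of "fdae": [0, 1, 2, 3]
Patterns match
Same pattern = Yes


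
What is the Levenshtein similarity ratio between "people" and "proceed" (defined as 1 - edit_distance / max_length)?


Word 1: "people" (length 6)
Word 2: "proceed" (length 7)
One optimal edit sequence:
  1. keep 'p'
  2. substitute 'e' -> 'r'  (+1)
  3. keep 'o'
  4. substitute 'p' -> 'c'  (+1)
  5. substitute 'l' -> 'e'  (+1)
  6. keep 'e'
  7. insert 'd'  (+1)
Edit distance = 4
Max length = max(6, 7) = 7
Similarity = 1 - 4/7
= 0.4286


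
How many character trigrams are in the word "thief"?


Word: "thief" (length 5)
Number of 3-grams = length - 3 + 1 = 5 - 3 + 1
= 3


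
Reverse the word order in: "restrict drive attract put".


Original: "restrict drive attract put"
Words (1..n): restrict | drive | attract | put
Reversed (n..1): put | attract | drive | restrict
Result = "put attract drive restrict"


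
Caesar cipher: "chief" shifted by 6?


Word: "chief"
Shift: 6
Each letter → (letter + shift) mod 26:
  'c' (2) + 6 = 8 → 'i'
  'h' (7) + 6 = 13 → 'n'
  'i' (8) + 6 = 14 → 'o'
  'e' (4) + 6 = 10 → 'k'
  'f' (5) + 6 = 11 → 'l'
Result = "inokl"


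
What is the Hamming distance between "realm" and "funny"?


Comparing character by character (same length = 5):
  Pos 0: 'r' vs 'f' !=
  Pos 1: 'e' vs 'u' !=
  Pos 2: 'a' vs 'n' !=
  Pos 3: 'l' vs 'n' !=
  Pos 4: 'm' vs 'y' !=
Hamming distance = 5


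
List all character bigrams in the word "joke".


Word: "joke" (length 4)
Number of bigrams = 4 - 2 + 1 = 3
  Position 0: "jo"
  Position 1: "ok"
  Position 2: "ke"
Bigrams = "jo", "ok", "ke"


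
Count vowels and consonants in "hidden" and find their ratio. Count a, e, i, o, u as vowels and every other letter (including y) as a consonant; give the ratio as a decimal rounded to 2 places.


Word: "hidden"
Vowels (a,e,i,o,u): 2
Consonants: 4
Ratio = 2/4
= 0.50


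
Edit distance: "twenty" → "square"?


Word 1: "twenty" (length 6)
Word 2: "square" (length 6)
One optimal edit sequence (insert/delete/substitute each cost 1):
  1. substitute 't' -> 's'  (+1)
  2. substitute 'w' -> 'q'  (+1)
  3. substitute 'e' -> 'u'  (+1)
  4. substitute 'n' -> 'a'  (+1)
  5. substitute 't' -> 'r'  (+1)
  6. substitute 'y' -> 'e'  (+1)
Total edit operations: 6
Edit distance = 6


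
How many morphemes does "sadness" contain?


Word: "sadness"
Morphemes: sad + -ness
Each morpheme carries meaning
= 2 morphemes


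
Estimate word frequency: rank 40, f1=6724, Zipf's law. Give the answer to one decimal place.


Zipf's law: f(r) = f(1) / r
f(1) = 6724
f(40) = 6724 / 40
= 168.1 occurrences


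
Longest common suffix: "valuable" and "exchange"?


Word 1: "valuable"
Word 2: "exchange"
Comparing from end:
  Pos -1: 'e' == 'e'
  Pos -2: 'l' != 'g' (stop)
LCS = "e" (length 1)


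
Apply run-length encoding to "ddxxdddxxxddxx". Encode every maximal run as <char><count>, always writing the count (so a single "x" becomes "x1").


String: "ddxxdddxxxddxx"
Scanning for consecutive runs:
  'd' x 2
  'x' x 2
  'd' x 3
  'x' x 3
  'd' x 2
  'x' x 2
RLE = "d2x2d3x3d2x2"


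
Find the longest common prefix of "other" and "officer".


Word 1: "other"
Word 2: "officer"
Comparing from start:
  Pos 0: 'o' == 'o'
  Pos 1: 't' != 'f' (stop)
LCP = "o" (length 1)


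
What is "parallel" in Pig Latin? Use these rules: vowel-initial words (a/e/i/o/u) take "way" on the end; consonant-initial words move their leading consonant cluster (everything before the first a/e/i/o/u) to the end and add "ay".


Word: "parallel"
Starts with consonant(s) → move to end, add 'ay'
Consonant cluster: "p"
Pig Latin = "arallelpay"


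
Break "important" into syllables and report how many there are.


Word: "important"
Syllable breakdown: im · por · tant
Counting: 3 parts
= 3 syllables


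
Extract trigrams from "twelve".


Word: "twelve" (length 6)
Number of trigrams = 6 - 3 + 1 = 4
  Position 0: "twe"
  Position 1: "wel"
  Position 2: "elv"
  Position 3: "lve"
Trigrams = "twe", "wel", "elv", "lve"


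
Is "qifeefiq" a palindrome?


Word: "qifeefiq"
Reversed: "qifeefiq"
Forward == Backward? qifeefiq == qifeefiq
Palindrome = Yes


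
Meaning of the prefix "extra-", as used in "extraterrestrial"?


Prefix: extra-
Example: extraterrestrial = extra- + terrestrial
Meaning = beyond


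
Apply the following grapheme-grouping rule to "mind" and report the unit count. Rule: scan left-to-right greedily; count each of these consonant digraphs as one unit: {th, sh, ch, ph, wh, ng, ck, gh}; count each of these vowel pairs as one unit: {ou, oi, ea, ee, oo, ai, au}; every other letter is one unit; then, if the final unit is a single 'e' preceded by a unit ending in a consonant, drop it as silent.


Word: "mind" (4 letters)
Left-to-right scan:
  [1] 'm' (letter)
  [2] 'i' (letter)
  [3] 'n' (letter)
  [4] 'd' (letter)
Units from scan: 4
Sound units = 4 units


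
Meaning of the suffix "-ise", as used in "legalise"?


Suffix: -ise
As in: legalise -> legal + -ise
Meaning = to make


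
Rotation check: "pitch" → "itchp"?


Word: "pitch", Candidate: "itchp"
Method: check if candidate is substring of word+word
"pitchpitch" contains "itchp"? Yes
Is rotation = Yes


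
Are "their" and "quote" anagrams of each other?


Word 1: "their" → sorted: ehirt
Word 2: "quote" → sorted: eoqtu
Same letters? ehirt != eoqtu
Anagram = No


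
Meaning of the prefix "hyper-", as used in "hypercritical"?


Prefix: hyper-
As in: hypercritical -> hyper- + critical
Meaning = over / excessive


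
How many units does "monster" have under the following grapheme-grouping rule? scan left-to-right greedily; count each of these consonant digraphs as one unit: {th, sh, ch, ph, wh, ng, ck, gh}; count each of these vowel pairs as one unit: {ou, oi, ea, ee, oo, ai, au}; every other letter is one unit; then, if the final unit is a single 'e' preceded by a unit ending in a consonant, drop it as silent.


Word: "monster" (7 letters)
Left-to-right scan:
  1. 'm' (letter)
  2. 'o' (letter)
  3. 'n' (letter)
  4. 's' (letter)
  5. 't' (letter)
  6. 'e' (letter)
  7. 'r' (letter)
Units from scan: 7
Sound units = 7 units


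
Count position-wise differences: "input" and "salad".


Comparing character by character (same length = 5):
  Pos 0: 'i' vs 's' !=
  Pos 1: 'n' vs 'a' !=
  Pos 2: 'p' vs 'l' !=
  Pos 3: 'u' vs 'a' !=
  Pos 4: 't' vs 'd' !=
Hamming distance = 5


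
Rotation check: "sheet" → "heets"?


Word: "sheet", Candidate: "heets"
Method: check if candidate is substring of word+word
"sheetsheet" contains "heets"? Yes
Is rotation = Yes


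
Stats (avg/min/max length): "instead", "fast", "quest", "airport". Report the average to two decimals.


Lengths: "instead"=7, "fast"=4, "quest"=5, "airport"=7
Sum = 23, Count = 4
Average = 23/4 = 5.75
= avg=5.75, min=4, max=7


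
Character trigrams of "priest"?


Word: "priest" (length 6)
Number of trigrams = 6 - 3 + 1 = 4
  Position 0: "pri"
  Position 1: "rie"
  Position 2: "ies"
  Position 3: "est"
Trigrams = "pri", "rie", "ies", "est"


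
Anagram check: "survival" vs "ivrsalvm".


Word 1: "survival" → sorted: ailrsuvv
Word 2: "ivrsalvm" → sorted: ailmrsvv
Same letters? ailrsuvv != ailmrsvv
Anagram = No


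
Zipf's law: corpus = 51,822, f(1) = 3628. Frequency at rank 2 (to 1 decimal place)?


Zipf's law: f(r) = f(1) / r
f(1) = 3628
f(2) = 3628 / 2
= 1814.0 occurrences


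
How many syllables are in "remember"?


Word: "remember"
Syllable breakdown: re-mem-ber
Counting: 3 parts
= 3 syllables


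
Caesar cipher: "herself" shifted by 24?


Word: "herself"
Shift: 24
Each letter → (letter + shift) mod 26:
  'h' (7) + 24 = 5 → 'f'
  'e' (4) + 24 = 2 → 'c'
  'r' (17) + 24 = 15 → 'p'
  's' (18) + 24 = 16 → 'q'
  'e' (4) + 24 = 2 → 'c'
  'l' (11) + 24 = 9 → 'j'
  'f' (5) + 24 = 3 → 'd'
Result = "fcpqcjd"


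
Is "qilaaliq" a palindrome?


Word: "qilaaliq"
Reversed: "qilaaliq"
Forward == Backward? qilaaliq == qilaaliq
Palindrome = Yes


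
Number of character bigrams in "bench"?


Word: "bench" (length 5)
Number of 2-grams = length - 2 + 1 = 5 - 2 + 1
= 4


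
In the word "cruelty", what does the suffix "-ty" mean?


Suffix: -ty
Example: cruelty = cruel + -ty
Meaning = quality of


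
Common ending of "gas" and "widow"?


Word 1: "gas"
Word 2: "widow"
Comparing from end:
  Pos -1: 's' != 'w' (stop)
LCS = "" (length 0)


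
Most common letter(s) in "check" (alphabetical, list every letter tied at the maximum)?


Word: "check"
Letter counts:
  'c': 2
  'e': 1
  'h': 1
  'k': 1
Maximum count = 2
Most frequent = 'c' (2 times each)


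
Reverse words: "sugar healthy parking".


Original: "sugar healthy parking"
Words (1..n): sugar | healthy | parking
Reversed (n..1): parking | healthy | sugar
Result = "parking healthy sugar"


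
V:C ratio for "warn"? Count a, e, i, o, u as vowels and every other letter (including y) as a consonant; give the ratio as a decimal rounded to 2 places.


Word: "warn"
Vowels (a,e,i,o,u): 1
Consonants: 3
Ratio = 1/3
= 0.33


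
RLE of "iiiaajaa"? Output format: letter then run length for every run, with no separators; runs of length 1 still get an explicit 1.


String: "iiiaajaa"
Scanning for consecutive runs:
  'i' x 3
  'a' x 2
  'j' x 1
  'a' x 2
RLE = "i3a2j1a2"


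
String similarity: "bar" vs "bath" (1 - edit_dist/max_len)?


Word 1: "bar" (length 3)
Word 2: "bath" (length 4)
One optimal edit sequence:
  1. keep 'b'
  2. keep 'a'
  3. insert 't'  (+1)
  4. substitute 'r' -> 'h'  (+1)
Edit distance = 2
Max length = max(3, 4) = 4
Similarity = 1 - 2/4
= 0.5000


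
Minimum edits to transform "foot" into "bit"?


Word 1: "foot" (length 4)
Word 2: "bit" (length 3)
One optimal edit sequence (insert/delete/substitute each cost 1):
  1. delete 'f'  (+1)
  2. substitute 'o' -> 'b'  (+1)
  3. substitute 'o' -> 'i'  (+1)
  4. keep 't'
Total edit operations: 3
Edit distance = 3


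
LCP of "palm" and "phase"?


Word 1: "palm"
Word 2: "phase"
Comparing from start:
  Pos 0: 'p' == 'p'
  Pos 1: 'a' != 'h' (stop)
LCP = "p" (length 1)


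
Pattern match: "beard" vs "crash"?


Pattern of "beard": [0, 1, 2, 3, 4]
Pattern of "crash": [0, 1, 2, 3, 4]
Patterns match
Same pattern = Yes


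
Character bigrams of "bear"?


Word: "bear" (length 4)
Number of bigrams = 4 - 2 + 1 = 3
  Position 0: "be"
  Position 1: "ea"
  Position 2: "ar"
Bigrams = "be", "ea", "ar"


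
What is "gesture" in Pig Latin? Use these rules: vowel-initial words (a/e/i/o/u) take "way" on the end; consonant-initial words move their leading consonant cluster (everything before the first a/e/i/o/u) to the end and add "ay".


Word: "gesture"
Starts with consonant(s) → move to end, add 'ay'
Consonant cluster: "g"
Pig Latin = "esturegay"


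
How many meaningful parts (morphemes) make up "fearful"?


Word: "fearful"
Morphemes: fear / -ful
Each morpheme carries meaning
= 2 morphemes


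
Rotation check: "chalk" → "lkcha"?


Word: "chalk", Candidate: "lkcha"
Method: check if candidate is substring of word+word
"chalkchalk" contains "lkcha"? Yes
Is rotation = Yes


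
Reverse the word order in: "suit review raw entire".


Original: "suit review raw entire"
Words (1..n): suit | review | raw | entire
Reversed (n..1): entire | raw | review | suit
Result = "entire raw review suit"


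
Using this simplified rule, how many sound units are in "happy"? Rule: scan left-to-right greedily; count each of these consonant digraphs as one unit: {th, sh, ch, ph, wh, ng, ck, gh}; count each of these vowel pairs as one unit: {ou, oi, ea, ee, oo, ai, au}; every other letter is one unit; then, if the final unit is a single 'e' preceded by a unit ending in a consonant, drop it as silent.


Word: "happy" (5 letters)
Left-to-right scan:
  (1) 'h' (letter)
  (2) 'a' (letter)
  (3) 'p' (letter)
  (4) 'p' (letter)
  (5) 'y' (letter)
Units from scan: 5
Sound units = 5 units


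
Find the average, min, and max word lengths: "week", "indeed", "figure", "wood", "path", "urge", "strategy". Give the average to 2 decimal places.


Lengths: "week"=4, "indeed"=6, "figure"=6, "wood"=4, "path"=4, "urge"=4, "strategy"=8
Sum = 36, Count = 7
Average = 36/7 = 5.14
= avg=5.14, min=4, max=8


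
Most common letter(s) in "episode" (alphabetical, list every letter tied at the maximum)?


Word: "episode"
Letter counts:
  'd': 1
  'e': 2
  'i': 1
  'o': 1
  'p': 1
  's': 1
Maximum count = 2
Most frequent = 'e' (2 times each)


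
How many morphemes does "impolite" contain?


Word: "impolite"
Morphemes: im- | polite
Each morpheme carries meaning
= 2 morphemes


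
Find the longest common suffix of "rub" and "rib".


Word 1: "rub"
Word 2: "rib"
Comparing from end:
  Pos -1: 'b' == 'b'
  Pos -2: 'u' != 'i' (stop)
LCS = "b" (length 1)


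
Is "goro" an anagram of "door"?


Word 1: "door" → sorted: door
Word 2: "goro" → sorted: goor
Same letters? door != goor
Anagram = No


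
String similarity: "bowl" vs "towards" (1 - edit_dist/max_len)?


Word 1: "bowl" (length 4)
Word 2: "towards" (length 7)
One optimal edit sequence:
  1. substitute 'b' -> 't'  (+1)
  2. keep 'o'
  3. keep 'w'
  4. insert 'a'  (+1)
  5. insert 'r'  (+1)
  6. insert 'd'  (+1)
  7. substitute 'l' -> 's'  (+1)
Edit distance = 5
Max length = max(4, 7) = 7
Similarity = 1 - 5/7
= 0.2857


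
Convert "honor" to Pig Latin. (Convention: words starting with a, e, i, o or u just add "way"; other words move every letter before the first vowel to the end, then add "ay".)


Word: "honor"
Starts with consonant(s) → move to end, add 'ay'
Consonant cluster: "h"
Pig Latin = "onorhay"


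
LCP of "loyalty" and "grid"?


Word 1: "loyalty"
Word 2: "grid"
Comparing from start:
  Pos 0: 'l' != 'g' (stop)
LCP = "" (length 0)


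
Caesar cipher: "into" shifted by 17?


Word: "into"
Shift: 17
Each letter → (letter + shift) mod 26:
  'i' (8) + 17 = 25 → 'z'
  'n' (13) + 17 = 4 → 'e'
  't' (19) + 17 = 10 → 'k'
  'o' (14) + 17 = 5 → 'f'
Result = "zekf"


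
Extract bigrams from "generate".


Word: "generate" (length 8)
Number of bigrams = 8 - 2 + 1 = 7
  Position 0: "ge"
  Position 1: "en"
  Position 2: "ne"
  Position 3: "er"
  Position 4: "ra"
  Position 5: "at"
  Position 6: "te"
Bigrams = "ge", "en", "ne", "er", "ra", "at", "te"


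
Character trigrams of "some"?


Word: "some" (length 4)
Number of trigrams = 4 - 3 + 1 = 2
  Position 0: "som"
  Position 1: "ome"
Trigrams = "som", "ome"


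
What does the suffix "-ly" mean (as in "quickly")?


Suffix: -ly
Example: quickly = quick + -ly
Meaning = in a manner


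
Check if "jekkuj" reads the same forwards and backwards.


Word: "jekkuj"
Reversed: "jukkej"
Forward == Backward? jekkuj != jukkej
Palindrome = No


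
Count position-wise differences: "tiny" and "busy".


Comparing character by character (same length = 4):
  Pos 0: 't' vs 'b' !=
  Pos 1: 'i' vs 'u' !=
  Pos 2: 'n' vs 's' !=
  Pos 3: 'y' vs 'y' =
Hamming distance = 3
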